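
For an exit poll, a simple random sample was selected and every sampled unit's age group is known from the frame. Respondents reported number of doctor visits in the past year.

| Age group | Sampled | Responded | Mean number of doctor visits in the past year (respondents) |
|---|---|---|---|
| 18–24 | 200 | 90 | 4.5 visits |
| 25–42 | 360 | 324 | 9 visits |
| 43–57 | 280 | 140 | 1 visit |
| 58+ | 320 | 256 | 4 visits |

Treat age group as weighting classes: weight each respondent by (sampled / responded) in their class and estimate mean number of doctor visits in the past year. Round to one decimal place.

4.9

Class response rates: 18–24 90/200 = 45%, 25–42 324/360 = 90%, 43–57 140/280 = 50%, 58+ 256/320 = 80%.
With weight = n_sampled/n_responded per class, the weighted class total is n_sampled:
  18–24: 200 × 4.5 = 900
  25–42: 360 × 9 = 3240
  43–57: 280 × 1 = 280
  58+: 320 × 4 = 1280
Adjusted estimate = 5700 / 1,160 = 4.91379 → 4.9.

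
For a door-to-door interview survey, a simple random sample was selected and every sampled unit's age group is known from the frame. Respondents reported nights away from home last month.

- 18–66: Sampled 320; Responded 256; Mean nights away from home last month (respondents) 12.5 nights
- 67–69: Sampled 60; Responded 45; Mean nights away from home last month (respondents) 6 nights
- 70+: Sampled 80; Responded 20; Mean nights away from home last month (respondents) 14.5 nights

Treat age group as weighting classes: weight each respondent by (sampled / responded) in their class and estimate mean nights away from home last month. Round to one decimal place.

Class response rates: 18–66 256/320 = 80%, 67–69 45/60 = 75%, 70+ 20/80 = 25%.
With weight = n_sampled/n_responded per class, the weighted class total is n_sampled:
  18–66: 320 × 12.5 = 4000
  67–69: 60 × 6 = 360
  70+: 80 × 14.5 = 1160
Adjusted estimate = 5520 / 460 = 12 → 12.0.

12.0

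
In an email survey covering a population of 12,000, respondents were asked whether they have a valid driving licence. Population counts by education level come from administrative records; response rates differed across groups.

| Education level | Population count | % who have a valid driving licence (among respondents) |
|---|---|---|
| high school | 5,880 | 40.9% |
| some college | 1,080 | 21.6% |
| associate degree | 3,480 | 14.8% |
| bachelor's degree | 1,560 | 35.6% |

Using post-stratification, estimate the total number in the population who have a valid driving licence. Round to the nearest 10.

3,710

Estimated count per cell = population count × respondent percentage:
  high school: 5,880 × 40.9% = 2404.92
  some college: 1,080 × 21.6% = 233.28
  associate degree: 3,480 × 14.8% = 515.04
  bachelor's degree: 1,560 × 35.6% = 555.36
Estimated total = 3708.6 → 3,710.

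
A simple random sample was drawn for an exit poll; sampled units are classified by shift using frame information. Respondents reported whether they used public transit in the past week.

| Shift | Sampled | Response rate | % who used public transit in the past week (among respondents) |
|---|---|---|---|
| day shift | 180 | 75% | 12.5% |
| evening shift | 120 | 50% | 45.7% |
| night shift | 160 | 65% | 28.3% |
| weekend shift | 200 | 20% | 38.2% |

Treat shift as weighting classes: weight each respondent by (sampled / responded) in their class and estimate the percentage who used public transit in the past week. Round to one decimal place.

Weighting each respondent by the inverse class response rate inflates each class back to its sampled size, so the class weight is n_sampled:
  day shift: 180 × 12.5 = 2250
  evening shift: 120 × 45.7 = 5484
  night shift: 160 × 28.3 = 4528
  weekend shift: 200 × 38.2 = 7640
Adjusted estimate = 19,902 / 660 = 30.1545 → 30.2%.

30.2%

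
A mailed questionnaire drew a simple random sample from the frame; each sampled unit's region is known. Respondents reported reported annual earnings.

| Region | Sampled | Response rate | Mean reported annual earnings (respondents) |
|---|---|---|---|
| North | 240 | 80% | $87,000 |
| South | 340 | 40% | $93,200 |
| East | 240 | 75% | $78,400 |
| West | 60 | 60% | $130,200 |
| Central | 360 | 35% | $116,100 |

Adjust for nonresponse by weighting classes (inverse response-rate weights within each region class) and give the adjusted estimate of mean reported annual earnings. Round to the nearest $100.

Inverse-response-rate weighting restores each class to its sampled count, so class totals weight by n_sampled:
  North: 240 × 87,000 = 20,880,000
  South: 340 × 93,200 = 31,688,000
  East: 240 × 78,400 = 18,816,000
  West: 60 × 130,200 = 7,812,000
  Central: 360 × 116,100 = 41,796,000
Adjusted estimate = 120,992,000 / 1,240 = 97574.2 → $97,600.

$97,600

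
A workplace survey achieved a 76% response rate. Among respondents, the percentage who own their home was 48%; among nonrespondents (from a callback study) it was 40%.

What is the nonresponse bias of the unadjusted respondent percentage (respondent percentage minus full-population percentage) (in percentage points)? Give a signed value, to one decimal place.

+1.9 percentage points

Nonresponse fraction = 1 − 0.76 = 0.24.
Bias = (nonresponse fraction) × (respondent percentage − nonrespondent percentage)
     = 0.24 × (48 − 40) = 0.24 × 8 = 1.92.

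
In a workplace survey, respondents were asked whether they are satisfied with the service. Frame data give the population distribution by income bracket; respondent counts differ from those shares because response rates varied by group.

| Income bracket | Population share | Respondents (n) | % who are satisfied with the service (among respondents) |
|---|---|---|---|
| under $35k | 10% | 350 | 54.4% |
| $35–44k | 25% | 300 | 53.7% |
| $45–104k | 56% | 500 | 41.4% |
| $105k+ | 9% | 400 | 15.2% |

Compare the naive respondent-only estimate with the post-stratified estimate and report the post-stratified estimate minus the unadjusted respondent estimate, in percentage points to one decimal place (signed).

Unadjusted (pooled respondent) estimate weights by respondent counts:
  (350/1550)×54.4 + (300/1550)×53.7 + (500/1550)×41.4 + (400/1550)×15.2 = 39.9548%
Post-stratifying to population shares instead:
  0.1×54.4 + 0.25×53.7 + 0.56×41.4 + 0.09×15.2 = 43.417%
Difference = 43.417 − 39.9548 = 3.4622 pp.

+3.5 percentage points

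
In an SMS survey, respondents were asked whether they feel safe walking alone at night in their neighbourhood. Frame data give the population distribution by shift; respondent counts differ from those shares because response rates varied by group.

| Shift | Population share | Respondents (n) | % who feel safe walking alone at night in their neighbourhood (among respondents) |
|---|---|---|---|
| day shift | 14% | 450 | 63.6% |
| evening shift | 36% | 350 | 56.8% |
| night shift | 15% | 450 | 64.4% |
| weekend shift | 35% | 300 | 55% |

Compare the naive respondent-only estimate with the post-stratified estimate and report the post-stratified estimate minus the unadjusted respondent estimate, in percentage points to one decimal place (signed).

-2.4 percentage points

Unadjusted (pooled respondent) estimate weights by respondent counts:
  (450/1550)×63.6 + (350/1550)×56.8 + (450/1550)×64.4 + (300/1550)×55 = 60.6323%
Reweighting by population shift shares:
  0.14×63.6 + 0.36×56.8 + 0.15×64.4 + 0.35×55 = 58.262%
Difference = 58.262 − 60.6323 = -2.3703 pp.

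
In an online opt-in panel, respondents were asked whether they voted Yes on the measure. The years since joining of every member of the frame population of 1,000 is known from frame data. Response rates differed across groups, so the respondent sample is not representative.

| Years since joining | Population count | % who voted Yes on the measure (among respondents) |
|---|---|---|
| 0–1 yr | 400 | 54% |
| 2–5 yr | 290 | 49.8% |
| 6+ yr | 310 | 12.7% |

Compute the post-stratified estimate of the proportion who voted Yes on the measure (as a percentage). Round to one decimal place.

Weight each group's respondent value by its population share:
  0–1 yr: (400/1,000) × 54 = 21.6
  2–5 yr: (290/1,000) × 49.8 = 14.442
  6+ yr: (310/1,000) × 12.7 = 3.937
Post-stratified estimate = 39.979 → 40.0%.

40.0%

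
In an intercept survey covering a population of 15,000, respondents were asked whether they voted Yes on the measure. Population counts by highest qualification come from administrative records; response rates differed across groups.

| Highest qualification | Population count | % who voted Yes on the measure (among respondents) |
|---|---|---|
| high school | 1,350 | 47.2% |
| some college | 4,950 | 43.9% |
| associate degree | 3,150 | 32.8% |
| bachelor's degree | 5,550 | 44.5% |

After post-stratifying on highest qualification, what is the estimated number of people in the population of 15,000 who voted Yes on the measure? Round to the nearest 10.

6,310

Each cell contributes its population count × the respondent rate:
  high school: 1,350 × 47.2% = 637.2
  some college: 4,950 × 43.9% = 2173.05
  associate degree: 3,150 × 32.8% = 1033.2
  bachelor's degree: 5,550 × 44.5% = 2469.75
Estimated total = 6313.2 → 6,310.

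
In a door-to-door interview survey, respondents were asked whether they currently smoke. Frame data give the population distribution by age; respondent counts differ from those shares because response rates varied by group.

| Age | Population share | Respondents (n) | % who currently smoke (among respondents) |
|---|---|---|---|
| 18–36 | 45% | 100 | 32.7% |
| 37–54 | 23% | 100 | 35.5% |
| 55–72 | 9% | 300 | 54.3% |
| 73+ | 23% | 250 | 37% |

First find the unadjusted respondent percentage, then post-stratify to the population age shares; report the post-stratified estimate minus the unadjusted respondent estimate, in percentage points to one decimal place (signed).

Naive respondent-only estimate (weights = respondent counts):
  (100/750)×32.7 + (100/750)×35.5 + (300/750)×54.3 + (250/750)×37 = 43.1467%
Reweighting by population age shares:
  0.45×32.7 + 0.23×35.5 + 0.09×54.3 + 0.23×37 = 36.277%
Difference = 36.277 − 43.1467 = -6.8697 pp.

-6.9 percentage points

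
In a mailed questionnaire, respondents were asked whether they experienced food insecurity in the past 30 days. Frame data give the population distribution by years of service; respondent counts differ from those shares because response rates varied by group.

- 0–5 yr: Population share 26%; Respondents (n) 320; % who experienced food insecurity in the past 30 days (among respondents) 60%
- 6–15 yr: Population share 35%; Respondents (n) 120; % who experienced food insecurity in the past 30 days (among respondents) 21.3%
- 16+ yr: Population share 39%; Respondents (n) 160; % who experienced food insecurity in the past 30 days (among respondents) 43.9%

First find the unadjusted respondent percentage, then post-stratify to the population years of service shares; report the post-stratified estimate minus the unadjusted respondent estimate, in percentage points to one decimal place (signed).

-7.8 percentage points

Naive respondent-only estimate (weights = respondent counts):
  (320/600)×60 + (120/600)×21.3 + (160/600)×43.9 = 47.9667%
Reweighting by population years of service shares:
  0.26×60 + 0.35×21.3 + 0.39×43.9 = 40.176%
Difference = 40.176 − 47.9667 = -7.7907 pp.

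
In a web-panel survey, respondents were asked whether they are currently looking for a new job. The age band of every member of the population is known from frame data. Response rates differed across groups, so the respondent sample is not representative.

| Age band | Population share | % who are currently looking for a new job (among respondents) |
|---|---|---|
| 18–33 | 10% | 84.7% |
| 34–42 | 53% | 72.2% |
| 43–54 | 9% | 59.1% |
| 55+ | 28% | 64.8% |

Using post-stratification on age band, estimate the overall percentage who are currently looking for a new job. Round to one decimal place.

Post-stratification weights by population share, not respondent share:
  18–33: 0.1 × 84.7 = 8.47
  34–42: 0.53 × 72.2 = 38.266
  43–54: 0.09 × 59.1 = 5.319
  55+: 0.28 × 64.8 = 18.144
Post-stratified estimate = 70.199 → 70.2%.

70.2%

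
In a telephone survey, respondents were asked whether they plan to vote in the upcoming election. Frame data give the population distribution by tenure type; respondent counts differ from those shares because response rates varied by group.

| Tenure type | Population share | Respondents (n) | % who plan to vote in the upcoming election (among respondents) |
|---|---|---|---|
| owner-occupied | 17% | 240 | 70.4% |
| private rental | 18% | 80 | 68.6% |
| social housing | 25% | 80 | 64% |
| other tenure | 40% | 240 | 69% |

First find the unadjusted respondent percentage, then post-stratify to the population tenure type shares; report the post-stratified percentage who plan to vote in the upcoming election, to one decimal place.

Naive respondent-only estimate (weights = respondent counts):
  (240/640)×70.4 + (80/640)×68.6 + (80/640)×64 + (240/640)×69 = 68.85%
Post-stratified estimate weights by population shares:
  0.17×70.4 + 0.18×68.6 + 0.25×64 + 0.4×69 = 67.916%

67.9%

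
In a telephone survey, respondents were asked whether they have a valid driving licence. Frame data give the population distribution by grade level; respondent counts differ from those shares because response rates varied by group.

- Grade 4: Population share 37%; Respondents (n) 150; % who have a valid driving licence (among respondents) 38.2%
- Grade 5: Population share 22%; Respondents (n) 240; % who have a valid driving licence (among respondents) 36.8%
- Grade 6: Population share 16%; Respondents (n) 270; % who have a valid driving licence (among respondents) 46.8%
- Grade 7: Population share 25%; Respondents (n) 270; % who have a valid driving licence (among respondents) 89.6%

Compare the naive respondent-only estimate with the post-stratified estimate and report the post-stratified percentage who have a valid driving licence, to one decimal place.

Without adjustment, the pooled respondent share is:
  (150/930)×38.2 + (240/930)×36.8 + (270/930)×46.8 + (270/930)×89.6 = 55.2581%
Reweighting by population grade level shares:
  0.37×38.2 + 0.22×36.8 + 0.16×46.8 + 0.25×89.6 = 52.118%

52.1%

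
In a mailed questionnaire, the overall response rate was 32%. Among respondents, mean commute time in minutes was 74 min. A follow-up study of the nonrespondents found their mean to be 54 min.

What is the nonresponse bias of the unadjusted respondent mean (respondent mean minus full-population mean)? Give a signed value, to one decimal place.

+13.6

Nonresponse fraction = 1 − 0.32 = 0.68.
Bias = (nonresponse fraction) × (respondent mean − nonrespondent mean)
     = 0.68 × (74 − 54) = 0.68 × 20 = 13.6.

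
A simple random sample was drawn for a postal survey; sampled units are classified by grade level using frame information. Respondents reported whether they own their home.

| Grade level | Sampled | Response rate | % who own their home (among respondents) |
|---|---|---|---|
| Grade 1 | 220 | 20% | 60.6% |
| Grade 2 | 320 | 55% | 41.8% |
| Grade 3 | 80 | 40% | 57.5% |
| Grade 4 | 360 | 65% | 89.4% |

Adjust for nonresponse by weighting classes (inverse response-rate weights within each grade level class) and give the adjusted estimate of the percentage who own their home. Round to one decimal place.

Inverse-response-rate weighting restores each class to its sampled count, so class totals weight by n_sampled:
  Grade 1: 220 × 60.6 = 13,332
  Grade 2: 320 × 41.8 = 13,376
  Grade 3: 80 × 57.5 = 4600
  Grade 4: 360 × 89.4 = 32184
Adjusted estimate = 63,492 / 980 = 64.7878 → 64.8%.

64.8%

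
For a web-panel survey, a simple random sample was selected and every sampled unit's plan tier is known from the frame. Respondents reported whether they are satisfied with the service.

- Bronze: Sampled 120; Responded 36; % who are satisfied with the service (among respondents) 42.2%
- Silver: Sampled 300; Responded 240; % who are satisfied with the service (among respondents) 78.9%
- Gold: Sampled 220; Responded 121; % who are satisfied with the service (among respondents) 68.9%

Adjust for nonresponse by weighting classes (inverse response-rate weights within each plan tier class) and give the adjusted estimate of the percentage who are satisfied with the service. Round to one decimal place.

Class response rates: Bronze 36/120 = 30%, Silver 240/300 = 80%, Gold 121/220 = 55%.
Each respondent's weight = sampled/responded in their class; summing within a class gives n_sampled, so:
  Bronze: 120 × 42.2 = 5064
  Silver: 300 × 78.9 = 23,670
  Gold: 220 × 68.9 = 15158
Adjusted estimate = 43,892 / 640 = 68.5812 → 68.6%.

68.6%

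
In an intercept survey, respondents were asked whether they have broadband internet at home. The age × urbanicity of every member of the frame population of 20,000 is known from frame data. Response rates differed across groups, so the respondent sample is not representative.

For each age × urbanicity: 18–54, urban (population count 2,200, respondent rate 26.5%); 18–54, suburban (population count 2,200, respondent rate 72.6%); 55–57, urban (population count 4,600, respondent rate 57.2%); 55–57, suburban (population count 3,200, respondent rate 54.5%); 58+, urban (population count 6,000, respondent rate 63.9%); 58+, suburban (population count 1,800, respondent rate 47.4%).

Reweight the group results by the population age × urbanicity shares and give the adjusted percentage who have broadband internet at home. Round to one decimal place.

Each cell contributes population-share × respondent value:
  18–54, urban: (2,200/20,000) × 26.5 = 2.915
  18–54, suburban: (2,200/20,000) × 72.6 = 7.986
  55–57, urban: (4,600/20,000) × 57.2 = 13.156
  55–57, suburban: (3,200/20,000) × 54.5 = 8.72
  58+, urban: (6,000/20,000) × 63.9 = 19.17
  58+, suburban: (1,800/20,000) × 47.4 = 4.266
Post-stratified estimate = 56.213 → 56.2%.

56.2%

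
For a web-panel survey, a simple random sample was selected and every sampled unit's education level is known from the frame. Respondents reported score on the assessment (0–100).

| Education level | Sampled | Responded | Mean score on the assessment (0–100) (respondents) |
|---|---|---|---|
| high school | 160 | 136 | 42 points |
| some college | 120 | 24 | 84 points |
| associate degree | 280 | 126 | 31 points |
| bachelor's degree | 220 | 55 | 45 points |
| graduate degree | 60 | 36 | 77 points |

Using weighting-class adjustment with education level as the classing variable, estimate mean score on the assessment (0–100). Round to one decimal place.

Class response rates: high school 136/160 = 85%, some college 24/120 = 20%, associate degree 126/280 = 45%, bachelor's degree 55/220 = 25%, graduate degree 36/60 = 60%.
Inverse-response-rate weighting restores each class to its sampled count, so class totals weight by n_sampled:
  high school: 160 × 42 = 6720
  some college: 120 × 84 = 10,080
  associate degree: 280 × 31 = 8680
  bachelor's degree: 220 × 45 = 9900
  graduate degree: 60 × 77 = 4620
Adjusted estimate = 40,000 / 840 = 47.619 → 47.6.

47.6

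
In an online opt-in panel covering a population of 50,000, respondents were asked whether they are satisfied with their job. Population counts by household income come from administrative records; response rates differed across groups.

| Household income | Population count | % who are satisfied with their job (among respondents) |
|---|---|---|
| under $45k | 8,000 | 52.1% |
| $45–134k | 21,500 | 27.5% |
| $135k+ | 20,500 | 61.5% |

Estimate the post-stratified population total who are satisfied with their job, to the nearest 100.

Each cell contributes its population count × the respondent rate:
  under $45k: 8,000 × 52.1% = 4168
  $45–134k: 21,500 × 27.5% = 5912.5
  $135k+: 20,500 × 61.5% = 12607.5
Estimated total = 22,688 → 22,700.

22,700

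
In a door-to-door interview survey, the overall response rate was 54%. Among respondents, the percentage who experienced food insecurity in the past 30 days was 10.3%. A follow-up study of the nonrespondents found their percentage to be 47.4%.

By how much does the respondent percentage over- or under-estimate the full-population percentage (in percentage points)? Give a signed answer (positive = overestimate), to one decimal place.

-17.1 percentage points

Nonresponse fraction = 1 − 0.54 = 0.46.
Bias = (nonresponse fraction) × (respondent percentage − nonrespondent percentage)
     = 0.46 × (10.3 − 47.4) = 0.46 × -37.1 = -17.066.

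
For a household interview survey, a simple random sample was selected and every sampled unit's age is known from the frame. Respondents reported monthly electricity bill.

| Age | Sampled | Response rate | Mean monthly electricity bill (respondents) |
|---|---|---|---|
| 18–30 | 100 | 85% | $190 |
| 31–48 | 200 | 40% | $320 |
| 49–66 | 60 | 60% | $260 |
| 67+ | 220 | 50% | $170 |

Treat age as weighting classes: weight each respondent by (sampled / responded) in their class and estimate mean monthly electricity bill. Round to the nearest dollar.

$234

Weighting each respondent by the inverse class response rate inflates each class back to its sampled size, so the class weight is n_sampled:
  18–30: 100 × 190 = 19,000
  31–48: 200 × 320 = 64,000
  49–66: 60 × 260 = 15,600
  67+: 220 × 170 = 37,400
Adjusted estimate = 136,000 / 580 = 234.483 → $234.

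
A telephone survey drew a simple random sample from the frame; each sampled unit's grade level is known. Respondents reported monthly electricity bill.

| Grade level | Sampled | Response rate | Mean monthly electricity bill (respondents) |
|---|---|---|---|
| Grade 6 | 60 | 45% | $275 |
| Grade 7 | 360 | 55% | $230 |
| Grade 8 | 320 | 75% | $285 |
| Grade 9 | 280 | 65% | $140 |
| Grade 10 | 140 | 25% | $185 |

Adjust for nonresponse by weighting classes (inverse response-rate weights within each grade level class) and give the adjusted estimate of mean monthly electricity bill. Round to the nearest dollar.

$220

Inverse-response-rate weighting restores each class to its sampled count, so class totals weight by n_sampled:
  Grade 6: 60 × 275 = 16,500
  Grade 7: 360 × 230 = 82,800
  Grade 8: 320 × 285 = 91,200
  Grade 9: 280 × 140 = 39,200
  Grade 10: 140 × 185 = 25,900
Adjusted estimate = 255,600 / 1,160 = 220.345 → $220.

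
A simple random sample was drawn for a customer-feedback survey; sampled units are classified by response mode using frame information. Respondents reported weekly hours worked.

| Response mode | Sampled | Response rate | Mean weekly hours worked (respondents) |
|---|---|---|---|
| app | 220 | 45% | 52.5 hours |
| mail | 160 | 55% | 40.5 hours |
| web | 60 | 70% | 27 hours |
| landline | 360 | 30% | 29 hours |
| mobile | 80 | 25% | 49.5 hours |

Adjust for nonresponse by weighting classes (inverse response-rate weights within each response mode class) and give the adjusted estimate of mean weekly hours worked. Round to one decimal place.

With weight = n_sampled/n_responded per class, the weighted class total is n_sampled:
  app: 220 × 52.5 = 11,550
  mail: 160 × 40.5 = 6480
  web: 60 × 27 = 1620
  landline: 360 × 29 = 10,440
  mobile: 80 × 49.5 = 3960
Adjusted estimate = 34,050 / 880 = 38.6932 → 38.7.

38.7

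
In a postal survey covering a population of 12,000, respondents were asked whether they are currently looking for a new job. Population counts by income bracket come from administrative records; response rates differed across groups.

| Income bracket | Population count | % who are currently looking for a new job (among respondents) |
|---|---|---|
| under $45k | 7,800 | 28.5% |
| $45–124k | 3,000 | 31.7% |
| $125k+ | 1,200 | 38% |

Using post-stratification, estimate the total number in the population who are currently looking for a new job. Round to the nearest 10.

3,630

Each cell contributes its population count × the respondent rate:
  under $45k: 7,800 × 28.5% = 2223
  $45–124k: 3,000 × 31.7% = 951
  $125k+: 1,200 × 38% = 456
Estimated total = 3630 → 3,630.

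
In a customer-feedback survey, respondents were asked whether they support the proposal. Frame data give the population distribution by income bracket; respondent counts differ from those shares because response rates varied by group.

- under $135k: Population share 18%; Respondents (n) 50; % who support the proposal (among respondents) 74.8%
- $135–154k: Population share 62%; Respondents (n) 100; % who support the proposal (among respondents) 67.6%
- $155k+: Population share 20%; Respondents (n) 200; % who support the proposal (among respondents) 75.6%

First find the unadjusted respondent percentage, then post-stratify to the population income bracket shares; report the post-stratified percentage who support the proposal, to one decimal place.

70.5%

Unadjusted (pooled respondent) estimate weights by respondent counts:
  (50/350)×74.8 + (100/350)×67.6 + (200/350)×75.6 = 73.2%
Post-stratifying to population shares instead:
  0.18×74.8 + 0.62×67.6 + 0.2×75.6 = 70.496%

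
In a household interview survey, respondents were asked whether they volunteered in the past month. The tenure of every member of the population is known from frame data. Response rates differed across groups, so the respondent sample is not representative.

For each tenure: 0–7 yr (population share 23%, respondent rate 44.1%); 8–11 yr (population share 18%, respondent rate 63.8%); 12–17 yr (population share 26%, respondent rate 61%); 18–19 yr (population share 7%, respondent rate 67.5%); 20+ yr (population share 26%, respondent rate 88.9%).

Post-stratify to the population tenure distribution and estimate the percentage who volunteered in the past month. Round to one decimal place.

65.3%

Post-stratification weights by population share, not respondent share:
  0–7 yr: 0.23 × 44.1 = 10.143
  8–11 yr: 0.18 × 63.8 = 11.484
  12–17 yr: 0.26 × 61 = 15.86
  18–19 yr: 0.07 × 67.5 = 4.725
  20+ yr: 0.26 × 88.9 = 23.114
Post-stratified estimate = 65.326 → 65.3%.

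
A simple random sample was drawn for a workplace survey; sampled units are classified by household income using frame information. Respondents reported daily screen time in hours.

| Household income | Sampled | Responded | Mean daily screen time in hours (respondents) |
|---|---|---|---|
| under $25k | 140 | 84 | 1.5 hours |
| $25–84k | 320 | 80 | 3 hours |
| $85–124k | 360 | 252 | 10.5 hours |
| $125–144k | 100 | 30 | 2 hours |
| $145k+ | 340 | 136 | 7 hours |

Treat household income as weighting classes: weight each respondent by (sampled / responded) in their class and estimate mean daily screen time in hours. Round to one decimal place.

6.0

Response rates by class: under $25k 84/140 = 60%, $25–84k 80/320 = 25%, $85–124k 252/360 = 70%, $125–144k 30/100 = 30%, $145k+ 136/340 = 40%.
Weighting each respondent by the inverse class response rate inflates each class back to its sampled size, so the class weight is n_sampled:
  under $25k: 140 × 1.5 = 210
  $25–84k: 320 × 3 = 960
  $85–124k: 360 × 10.5 = 3780
  $125–144k: 100 × 2 = 200
  $145k+: 340 × 7 = 2380
Adjusted estimate = 7530 / 1,260 = 5.97619 → 6.0.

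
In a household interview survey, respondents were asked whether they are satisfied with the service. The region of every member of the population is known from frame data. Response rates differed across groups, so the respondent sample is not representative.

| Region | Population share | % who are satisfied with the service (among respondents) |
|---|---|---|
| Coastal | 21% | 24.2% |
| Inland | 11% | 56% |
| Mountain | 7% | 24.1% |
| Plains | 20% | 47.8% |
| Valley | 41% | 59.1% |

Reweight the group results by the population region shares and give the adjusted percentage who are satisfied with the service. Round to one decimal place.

46.7%

Reweight to the known region distribution:
  Coastal: 0.21 × 24.2 = 5.082
  Inland: 0.11 × 56 = 6.16
  Mountain: 0.07 × 24.1 = 1.687
  Plains: 0.2 × 47.8 = 9.56
  Valley: 0.41 × 59.1 = 24.231
Post-stratified estimate = 46.72 → 46.7%.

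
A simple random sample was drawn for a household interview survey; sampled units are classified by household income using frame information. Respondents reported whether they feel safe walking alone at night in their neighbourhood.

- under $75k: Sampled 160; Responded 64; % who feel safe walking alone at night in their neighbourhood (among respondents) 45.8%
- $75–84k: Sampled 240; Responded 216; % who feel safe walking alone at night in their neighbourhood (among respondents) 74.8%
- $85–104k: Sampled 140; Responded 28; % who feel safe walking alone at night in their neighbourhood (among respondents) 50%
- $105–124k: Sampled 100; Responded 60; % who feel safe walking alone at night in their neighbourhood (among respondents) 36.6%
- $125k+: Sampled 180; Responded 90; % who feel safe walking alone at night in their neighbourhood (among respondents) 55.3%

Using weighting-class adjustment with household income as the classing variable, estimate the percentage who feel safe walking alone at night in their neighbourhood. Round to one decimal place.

Class response rates: under $75k 64/160 = 40%, $75–84k 216/240 = 90%, $85–104k 28/140 = 20%, $105–124k 60/100 = 60%, $125k+ 90/180 = 50%.
With weight = n_sampled/n_responded per class, the weighted class total is n_sampled:
  under $75k: 160 × 45.8 = 7328
  $75–84k: 240 × 74.8 = 17,952
  $85–104k: 140 × 50 = 7000
  $105–124k: 100 × 36.6 = 3660
  $125k+: 180 × 55.3 = 9954
Adjusted estimate = 45,894 / 820 = 55.9683 → 56.0%.

56.0%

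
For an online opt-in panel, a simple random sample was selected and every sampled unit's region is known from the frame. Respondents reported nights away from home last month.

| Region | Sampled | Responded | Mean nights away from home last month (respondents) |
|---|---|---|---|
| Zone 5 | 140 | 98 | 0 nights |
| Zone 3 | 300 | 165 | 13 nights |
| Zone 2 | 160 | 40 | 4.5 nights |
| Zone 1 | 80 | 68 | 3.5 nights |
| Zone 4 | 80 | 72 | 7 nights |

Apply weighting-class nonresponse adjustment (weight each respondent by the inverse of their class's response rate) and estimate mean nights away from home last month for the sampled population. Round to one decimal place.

Class response rates: Zone 5 98/140 = 70%, Zone 3 165/300 = 55%, Zone 2 40/160 = 25%, Zone 1 68/80 = 85%, Zone 4 72/80 = 90%.
Inverse-response-rate weighting restores each class to its sampled count, so class totals weight by n_sampled:
  Zone 5: 140 × 0 = 0
  Zone 3: 300 × 13 = 3900
  Zone 2: 160 × 4.5 = 720
  Zone 1: 80 × 3.5 = 280
  Zone 4: 80 × 7 = 560
Adjusted estimate = 5460 / 760 = 7.18421 → 7.2.

7.2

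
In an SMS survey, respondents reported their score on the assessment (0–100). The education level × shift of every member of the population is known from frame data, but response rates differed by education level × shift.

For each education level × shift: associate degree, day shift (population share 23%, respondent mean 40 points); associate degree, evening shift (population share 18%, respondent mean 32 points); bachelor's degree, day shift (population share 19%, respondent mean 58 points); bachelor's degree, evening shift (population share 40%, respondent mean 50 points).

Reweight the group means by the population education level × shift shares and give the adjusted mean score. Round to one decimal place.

Weight each group's respondent value by its population share:
  associate degree, day shift: 0.23 × 40 = 9.2
  associate degree, evening shift: 0.18 × 32 = 5.76
  bachelor's degree, day shift: 0.19 × 58 = 11.02
  bachelor's degree, evening shift: 0.4 × 50 = 20
Post-stratified estimate = 45.98 → 46.0.

46.0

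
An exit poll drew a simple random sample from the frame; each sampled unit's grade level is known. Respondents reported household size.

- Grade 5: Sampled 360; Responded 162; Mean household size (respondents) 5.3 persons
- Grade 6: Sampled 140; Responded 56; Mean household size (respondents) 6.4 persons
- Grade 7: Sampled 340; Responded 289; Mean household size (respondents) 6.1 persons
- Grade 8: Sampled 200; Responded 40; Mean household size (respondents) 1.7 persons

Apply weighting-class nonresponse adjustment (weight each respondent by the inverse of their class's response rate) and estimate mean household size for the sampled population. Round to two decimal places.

5.02

Class response rates: Grade 5 162/360 = 45%, Grade 6 56/140 = 40%, Grade 7 289/340 = 85%, Grade 8 40/200 = 20%.
With weight = n_sampled/n_responded per class, the weighted class total is n_sampled:
  Grade 5: 360 × 5.3 = 1908
  Grade 6: 140 × 6.4 = 896
  Grade 7: 340 × 6.1 = 2074
  Grade 8: 200 × 1.7 = 340
Adjusted estimate = 5218 / 1,040 = 5.01731 → 5.02.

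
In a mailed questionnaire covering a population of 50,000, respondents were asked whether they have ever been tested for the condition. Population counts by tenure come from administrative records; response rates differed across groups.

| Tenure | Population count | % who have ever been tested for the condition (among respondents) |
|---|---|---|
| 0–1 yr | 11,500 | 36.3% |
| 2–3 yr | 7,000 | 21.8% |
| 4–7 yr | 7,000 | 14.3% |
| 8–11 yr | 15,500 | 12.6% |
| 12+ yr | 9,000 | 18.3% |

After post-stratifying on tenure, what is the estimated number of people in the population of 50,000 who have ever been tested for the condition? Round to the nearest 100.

Each cell contributes its population count × the respondent rate:
  0–1 yr: 11,500 × 36.3% = 4174.5
  2–3 yr: 7,000 × 21.8% = 1526
  4–7 yr: 7,000 × 14.3% = 1001
  8–11 yr: 15,500 × 12.6% = 1953
  12+ yr: 9,000 × 18.3% = 1647
Estimated total = 10301.5 → 10,300.

10,300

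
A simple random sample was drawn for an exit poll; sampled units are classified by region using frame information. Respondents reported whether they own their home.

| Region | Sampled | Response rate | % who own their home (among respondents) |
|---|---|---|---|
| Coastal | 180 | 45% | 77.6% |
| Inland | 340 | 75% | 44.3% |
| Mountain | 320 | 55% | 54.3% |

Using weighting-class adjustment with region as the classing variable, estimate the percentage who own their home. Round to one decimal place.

Each respondent's weight = sampled/responded in their class; summing within a class gives n_sampled, so:
  Coastal: 180 × 77.6 = 13968
  Inland: 340 × 44.3 = 15062
  Mountain: 320 × 54.3 = 17,376
Adjusted estimate = 46,406 / 840 = 55.2452 → 55.2%.

55.2%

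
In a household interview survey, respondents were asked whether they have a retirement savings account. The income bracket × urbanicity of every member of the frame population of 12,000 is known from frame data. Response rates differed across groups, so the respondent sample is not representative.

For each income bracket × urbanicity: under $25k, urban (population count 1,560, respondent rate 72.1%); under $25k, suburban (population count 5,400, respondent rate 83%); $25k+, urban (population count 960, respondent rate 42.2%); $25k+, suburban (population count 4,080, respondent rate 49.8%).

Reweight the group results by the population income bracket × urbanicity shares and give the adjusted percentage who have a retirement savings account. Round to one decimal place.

67.0%

Post-stratification weights by population share, not respondent share:
  under $25k, urban: (1,560/12,000) × 72.1 = 9.373
  under $25k, suburban: (5,400/12,000) × 83 = 37.35
  $25k+, urban: (960/12,000) × 42.2 = 3.376
  $25k+, suburban: (4,080/12,000) × 49.8 = 16.932
Post-stratified estimate = 67.031 → 67.0%.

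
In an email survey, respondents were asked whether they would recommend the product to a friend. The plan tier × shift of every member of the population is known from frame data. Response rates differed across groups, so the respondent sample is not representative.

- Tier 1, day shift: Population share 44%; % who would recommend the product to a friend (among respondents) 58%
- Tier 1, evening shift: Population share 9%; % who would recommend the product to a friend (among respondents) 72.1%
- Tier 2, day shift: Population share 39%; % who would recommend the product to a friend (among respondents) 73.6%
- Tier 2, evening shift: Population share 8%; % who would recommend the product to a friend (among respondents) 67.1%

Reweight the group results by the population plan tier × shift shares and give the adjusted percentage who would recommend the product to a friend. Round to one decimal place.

66.1%

Reweight to the known plan tier × shift distribution:
  Tier 1, day shift: 0.44 × 58 = 25.52
  Tier 1, evening shift: 0.09 × 72.1 = 6.489
  Tier 2, day shift: 0.39 × 73.6 = 28.704
  Tier 2, evening shift: 0.08 × 67.1 = 5.368
Post-stratified estimate = 66.081 → 66.1%.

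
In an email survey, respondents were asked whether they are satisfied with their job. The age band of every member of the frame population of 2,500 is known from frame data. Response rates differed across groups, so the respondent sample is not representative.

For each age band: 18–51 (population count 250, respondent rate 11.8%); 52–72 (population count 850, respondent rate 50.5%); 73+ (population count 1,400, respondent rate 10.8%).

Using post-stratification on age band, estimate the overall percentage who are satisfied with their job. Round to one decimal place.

Weight each group's respondent value by its population share:
  18–51: (250/2,500) × 11.8 = 1.18
  52–72: (850/2,500) × 50.5 = 17.17
  73+: (1,400/2,500) × 10.8 = 6.048
Post-stratified estimate = 24.398 → 24.4%.

24.4%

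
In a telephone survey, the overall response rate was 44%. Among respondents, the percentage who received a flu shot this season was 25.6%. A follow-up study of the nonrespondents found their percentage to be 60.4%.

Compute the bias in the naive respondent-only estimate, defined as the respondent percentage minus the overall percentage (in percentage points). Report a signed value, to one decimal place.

-19.5 percentage points

Nonresponse fraction = 1 − 0.44 = 0.56.
Bias = (nonresponse fraction) × (respondent percentage − nonrespondent percentage)
     = 0.56 × (25.6 − 60.4) = 0.56 × -34.8 = -19.488.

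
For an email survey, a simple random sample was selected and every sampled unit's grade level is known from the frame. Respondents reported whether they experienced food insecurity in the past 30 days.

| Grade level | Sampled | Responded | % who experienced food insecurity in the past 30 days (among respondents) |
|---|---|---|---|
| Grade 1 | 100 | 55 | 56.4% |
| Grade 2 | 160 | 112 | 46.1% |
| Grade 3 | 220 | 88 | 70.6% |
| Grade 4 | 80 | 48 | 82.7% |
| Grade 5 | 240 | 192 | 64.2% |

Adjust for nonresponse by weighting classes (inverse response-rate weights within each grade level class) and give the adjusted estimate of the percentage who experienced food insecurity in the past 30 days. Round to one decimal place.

Response rates by class: Grade 1 55/100 = 55%, Grade 2 112/160 = 70%, Grade 3 88/220 = 40%, Grade 4 48/80 = 60%, Grade 5 192/240 = 80%.
Weighting each respondent by the inverse class response rate inflates each class back to its sampled size, so the class weight is n_sampled:
  Grade 1: 100 × 56.4 = 5640
  Grade 2: 160 × 46.1 = 7376
  Grade 3: 220 × 70.6 = 15532
  Grade 4: 80 × 82.7 = 6616
  Grade 5: 240 × 64.2 = 15,408
Adjusted estimate = 50,572 / 800 = 63.215 → 63.2%.

63.2%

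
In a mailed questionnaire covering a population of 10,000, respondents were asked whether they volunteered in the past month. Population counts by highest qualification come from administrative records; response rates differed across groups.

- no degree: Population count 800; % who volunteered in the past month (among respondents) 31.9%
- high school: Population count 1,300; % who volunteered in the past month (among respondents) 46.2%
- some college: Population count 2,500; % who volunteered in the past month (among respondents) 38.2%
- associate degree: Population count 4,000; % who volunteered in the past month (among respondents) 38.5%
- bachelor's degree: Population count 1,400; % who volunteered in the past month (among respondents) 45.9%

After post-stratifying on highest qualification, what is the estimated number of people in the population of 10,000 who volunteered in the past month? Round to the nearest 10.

Each cell contributes its population count × the respondent rate:
  no degree: 800 × 31.9% = 255.2
  high school: 1,300 × 46.2% = 600.6
  some college: 2,500 × 38.2% = 955
  associate degree: 4,000 × 38.5% = 1540
  bachelor's degree: 1,400 × 45.9% = 642.6
Estimated total = 3993.4 → 3,990.

3,990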